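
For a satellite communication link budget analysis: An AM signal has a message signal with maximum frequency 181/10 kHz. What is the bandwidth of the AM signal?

In AM (double-sideband), the bandwidth is twice the message frequency.
BW = 2 * f_m = 2 * 181/10 kHz = 181/5 kHz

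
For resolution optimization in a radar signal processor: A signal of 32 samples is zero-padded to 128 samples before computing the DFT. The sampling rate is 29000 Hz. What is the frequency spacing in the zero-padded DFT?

Original DFT: N = 32, resolution = f_s/N = 29000/32 = 3625/4 Hz
Zero-padded DFT: N = 128, resolution = f_s/N = 29000/128 = 3625/16 Hz
Zero-padding interpolates the spectrum (finer frequency grid)
but does NOT improve the true spectral resolution (ability to resolve close frequencies).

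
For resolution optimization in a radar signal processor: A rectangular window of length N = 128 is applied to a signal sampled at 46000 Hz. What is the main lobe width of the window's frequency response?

For a rectangular window of length N,
the main lobe width in frequency is 2*f_s/N.
= 2*46000/128 = 2875/4 Hz
This determines the minimum frequency separation for resolving two sinusoids.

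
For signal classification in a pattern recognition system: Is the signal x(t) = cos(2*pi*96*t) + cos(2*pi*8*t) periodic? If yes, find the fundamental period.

f1 = 96 Hz, f2 = 8 Hz
Period T1 = 1/96, T2 = 1/8
Ratio T1/T2 = 8/96, which is rational.
The signal is periodic with fundamental period T = 1/GCD(96,8) = 1/8 s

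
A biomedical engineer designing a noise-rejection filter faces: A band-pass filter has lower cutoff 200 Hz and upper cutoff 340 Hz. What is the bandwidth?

Bandwidth = f_high - f_low
= 340 Hz - 200 Hz = 140 Hz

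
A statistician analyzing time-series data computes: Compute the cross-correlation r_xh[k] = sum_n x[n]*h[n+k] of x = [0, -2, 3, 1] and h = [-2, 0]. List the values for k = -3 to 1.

Both sequences indexed from 0 and zero outside their support.
Lags with overlap: k = -3 to 1.
  r_xh[-3] = x[3]*h[0] = -2
  r_xh[-2] = x[2]*h[0] + x[3]*h[1] = -6
  r_xh[-1] = x[1]*h[0] + x[2]*h[1] = 4
  r_xh[0] = x[0]*h[0] + x[1]*h[1] = 0
  r_xh[1] = x[0]*h[1] = 0
r_xh = [-2, -6, 4, 0, 0] (for k = -3, ..., 1)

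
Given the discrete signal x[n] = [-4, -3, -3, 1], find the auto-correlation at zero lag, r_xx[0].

The auto-correlation at zero lag r_xx[0] equals the signal energy.
r_xx[0] = sum of x[n]^2 = (-4)^2 + (-3)^2 + (-3)^2 + 1^2
= 16 + 9 + 9 + 1 = 35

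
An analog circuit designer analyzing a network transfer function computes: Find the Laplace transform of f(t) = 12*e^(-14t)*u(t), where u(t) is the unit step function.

Standard Laplace transform pair:
e^(-at)*u(t) <-> 1/(s+a)
With a = 14: L{12*e^(-14t)*u(t)} = 12/(s+14), ROC: Re(s) > -14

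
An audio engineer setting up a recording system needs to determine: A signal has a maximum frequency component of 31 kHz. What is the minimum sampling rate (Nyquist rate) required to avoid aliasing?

By the Nyquist-Shannon sampling theorem,
the minimum sampling rate (Nyquist rate) must be at least 2 * f_max.
Nyquist rate = 2 * 31 kHz = 62 kHz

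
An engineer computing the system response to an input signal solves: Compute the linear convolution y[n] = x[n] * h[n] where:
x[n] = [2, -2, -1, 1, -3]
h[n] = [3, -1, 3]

y[n] = sum_k x[k]*h[n-k]. Output length = len(x) + len(h) - 1 = 5 + 3 - 1 = 7.
y[0] = 2*3 = 6
y[1] = -2*3 + 2*-1 = -8
y[2] = -1*3 + -2*-1 + 2*3 = 5
y[3] = 1*3 + -1*-1 + -2*3 = -2
y[4] = -3*3 + 1*-1 + -1*3 = -13
y[5] = -3*-1 + 1*3 = 6
y[6] = -3*3 = -9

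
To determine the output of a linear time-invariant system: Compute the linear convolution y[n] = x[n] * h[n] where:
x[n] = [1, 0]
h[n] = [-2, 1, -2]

y[n] = sum_k x[k]*h[n-k]. Output length = len(x) + len(h) - 1 = 2 + 3 - 1 = 4.
y[0] = 1*-2 = -2
y[1] = 0*-2 + 1*1 = 1
y[2] = 0*1 + 1*-2 = -2
y[3] = 0*-2 = 0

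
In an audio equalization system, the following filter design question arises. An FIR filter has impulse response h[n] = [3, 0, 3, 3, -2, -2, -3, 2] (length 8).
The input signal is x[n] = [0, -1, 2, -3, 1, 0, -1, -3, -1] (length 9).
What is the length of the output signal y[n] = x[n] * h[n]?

For linear convolution, the output length is:
len(y) = len(x) + len(h) - 1 = 9 + 8 - 1 = 16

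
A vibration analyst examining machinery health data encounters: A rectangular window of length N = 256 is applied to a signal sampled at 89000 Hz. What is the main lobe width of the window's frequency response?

For a rectangular window of length N,
the main lobe width in frequency is 2*f_s/N.
= 2*89000/256 = 11125/16 Hz
This determines the minimum frequency separation for resolving two sinusoids.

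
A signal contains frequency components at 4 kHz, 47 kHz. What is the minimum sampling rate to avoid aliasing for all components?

The highest frequency component is f_max = 47 kHz.
Nyquist rate = 2 * f_max = 2 * 47 kHz = 94 kHz.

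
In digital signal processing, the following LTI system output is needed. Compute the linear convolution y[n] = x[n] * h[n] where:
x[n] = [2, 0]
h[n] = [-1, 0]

y[n] = sum_k x[k]*h[n-k]. Output length = len(x) + len(h) - 1 = 2 + 2 - 1 = 3.
y[0] = 2*-1 = -2
y[1] = 0*-1 + 2*0 = 0
y[2] = 0*0 = 0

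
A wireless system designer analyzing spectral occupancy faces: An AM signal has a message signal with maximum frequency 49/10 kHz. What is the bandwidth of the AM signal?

In AM (double-sideband), the bandwidth is twice the message frequency.
BW = 2 * f_m = 2 * 49/10 kHz = 49/5 kHz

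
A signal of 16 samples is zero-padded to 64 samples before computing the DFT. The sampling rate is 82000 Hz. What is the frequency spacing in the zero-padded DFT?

Original DFT: N = 16, resolution = f_s/N = 82000/16 = 5125 Hz
Zero-padded DFT: N = 64, resolution = f_s/N = 82000/64 = 5125/4 Hz
Zero-padding interpolates the spectrum (finer frequency grid)
but does NOT improve the true spectral resolution (ability to resolve close frequencies).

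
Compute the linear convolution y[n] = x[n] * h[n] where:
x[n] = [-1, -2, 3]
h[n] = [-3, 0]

y[n] = sum_k x[k]*h[n-k]. Output length = len(x) + len(h) - 1 = 3 + 2 - 1 = 4.
y[0] = -1*-3 = 3
y[1] = -2*-3 + -1*0 = 6
y[2] = 3*-3 + -2*0 = -9
y[3] = 3*0 = 0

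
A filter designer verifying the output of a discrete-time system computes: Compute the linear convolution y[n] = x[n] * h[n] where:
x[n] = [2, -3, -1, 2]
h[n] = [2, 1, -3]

y[n] = sum_k x[k]*h[n-k]. Output length = len(x) + len(h) - 1 = 4 + 3 - 1 = 6.
y[0] = 2*2 = 4
y[1] = -3*2 + 2*1 = -4
y[2] = -1*2 + -3*1 + 2*-3 = -11
y[3] = 2*2 + -1*1 + -3*-3 = 12
y[4] = 2*1 + -1*-3 = 5
y[5] = 2*-3 = -6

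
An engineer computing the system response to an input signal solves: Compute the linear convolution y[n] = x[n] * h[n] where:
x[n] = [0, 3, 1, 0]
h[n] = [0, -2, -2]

y[n] = sum_k x[k]*h[n-k]. Output length = len(x) + len(h) - 1 = 4 + 3 - 1 = 6.
y[0] = 0*0 = 0
y[1] = 3*0 + 0*-2 = 0
y[2] = 1*0 + 3*-2 + 0*-2 = -6
y[3] = 0*0 + 1*-2 + 3*-2 = -8
y[4] = 0*-2 + 1*-2 = -2
y[5] = 0*-2 = 0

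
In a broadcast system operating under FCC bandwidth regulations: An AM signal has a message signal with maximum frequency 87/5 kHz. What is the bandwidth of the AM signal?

In AM (double-sideband), the bandwidth is twice the message frequency.
BW = 2 * f_m = 2 * 87/5 kHz = 174/5 kHz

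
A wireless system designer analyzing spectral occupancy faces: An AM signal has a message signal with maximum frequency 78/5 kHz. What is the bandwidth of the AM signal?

In AM (double-sideband), the bandwidth is twice the message frequency.
BW = 2 * f_m = 2 * 78/5 kHz = 156/5 kHz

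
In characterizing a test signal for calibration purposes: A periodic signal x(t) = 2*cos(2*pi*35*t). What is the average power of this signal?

Average power of A*cos(wt) is A^2/2.
P = 2^2 / 2 = 4/2 = 2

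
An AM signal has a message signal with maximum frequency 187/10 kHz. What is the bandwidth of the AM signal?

In AM (double-sideband), the bandwidth is twice the message frequency.
BW = 2 * f_m = 2 * 187/10 kHz = 187/5 kHz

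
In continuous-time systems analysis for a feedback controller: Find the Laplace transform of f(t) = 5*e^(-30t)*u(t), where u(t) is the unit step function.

Standard Laplace transform pair:
e^(-at)*u(t) <-> 1/(s+a)
With a = 30: L{5*e^(-30t)*u(t)} = 5/(s+30), ROC: Re(s) > -30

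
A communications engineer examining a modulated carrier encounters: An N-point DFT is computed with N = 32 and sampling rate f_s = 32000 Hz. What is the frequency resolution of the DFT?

DFT frequency resolution = f_s / N
= 32000 / 32 = 1000 Hz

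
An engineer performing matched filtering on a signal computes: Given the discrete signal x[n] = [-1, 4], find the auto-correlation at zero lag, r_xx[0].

The auto-correlation at zero lag r_xx[0] equals the signal energy.
r_xx[0] = sum of x[n]^2 = (-1)^2 + 4^2
= 1 + 16 = 17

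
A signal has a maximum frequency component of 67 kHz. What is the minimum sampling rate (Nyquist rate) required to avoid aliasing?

By the Nyquist-Shannon sampling theorem,
the minimum sampling rate (Nyquist rate) must be at least 2 * f_max.
Nyquist rate = 2 * 67 kHz = 134 kHz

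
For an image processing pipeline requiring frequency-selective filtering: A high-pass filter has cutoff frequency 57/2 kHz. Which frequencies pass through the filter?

A high-pass filter passes all frequencies above the cutoff frequency 57/2 kHz and attenuates lower frequencies.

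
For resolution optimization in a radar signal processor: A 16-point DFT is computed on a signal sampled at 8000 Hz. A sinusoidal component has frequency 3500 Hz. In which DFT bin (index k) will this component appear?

DFT frequency resolution = f_s/N = 8000/16 = 500 Hz
Bin index k = f_signal / resolution = 3500 / 500 = 7
The signal frequency 3500 Hz falls in DFT bin k = 7.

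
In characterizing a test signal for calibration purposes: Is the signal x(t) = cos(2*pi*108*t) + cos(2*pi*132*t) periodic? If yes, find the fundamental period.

f1 = 108 Hz, f2 = 132 Hz
Period T1 = 1/108, T2 = 1/132
Ratio T1/T2 = 132/108, which is rational.
The signal is periodic with fundamental period T = 1/GCD(108,132) = 1/12 s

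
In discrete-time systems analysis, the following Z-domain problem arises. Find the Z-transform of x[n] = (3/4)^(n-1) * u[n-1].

Time-shifting property: if X(z) = Z{x[n]}, then Z{x[n-d]} = z^(-d) * X(z)
X(z) = z/(z - 3/4) for x[n] = (3/4)^n * u[n]
Z{x[n-1]} = z^(-1) * z/(z - 3/4) = 1/(z - 3/4)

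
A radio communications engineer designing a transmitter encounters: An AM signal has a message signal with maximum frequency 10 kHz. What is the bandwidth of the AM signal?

In AM (double-sideband), the bandwidth is twice the message frequency.
BW = 2 * f_m = 2 * 10 kHz = 20 kHz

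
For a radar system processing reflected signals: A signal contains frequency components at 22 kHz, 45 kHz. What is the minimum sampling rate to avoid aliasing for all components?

The highest frequency component is f_max = 45 kHz.
Nyquist rate = 2 * f_max = 2 * 45 kHz = 90 kHz.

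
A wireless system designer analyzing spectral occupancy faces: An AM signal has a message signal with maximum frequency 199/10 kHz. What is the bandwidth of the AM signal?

In AM (double-sideband), the bandwidth is twice the message frequency.
BW = 2 * f_m = 2 * 199/10 kHz = 199/5 kHz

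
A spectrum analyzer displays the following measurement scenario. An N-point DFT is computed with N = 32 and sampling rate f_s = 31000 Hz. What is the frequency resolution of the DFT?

DFT frequency resolution = f_s / N
= 31000 / 32 = 3875/4 Hz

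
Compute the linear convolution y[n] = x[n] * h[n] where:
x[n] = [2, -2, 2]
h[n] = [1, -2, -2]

y[n] = sum_k x[k]*h[n-k]. Output length = len(x) + len(h) - 1 = 3 + 3 - 1 = 5.
y[0] = 2*1 = 2
y[1] = -2*1 + 2*-2 = -6
y[2] = 2*1 + -2*-2 + 2*-2 = 2
y[3] = 2*-2 + -2*-2 = 0
y[4] = 2*-2 = -4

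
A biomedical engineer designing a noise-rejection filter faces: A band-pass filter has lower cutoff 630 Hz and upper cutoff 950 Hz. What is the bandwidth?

Bandwidth = f_high - f_low
= 950 Hz - 630 Hz = 320 Hz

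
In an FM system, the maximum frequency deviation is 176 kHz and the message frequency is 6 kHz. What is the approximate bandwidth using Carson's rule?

Carson's rule: BW = 2*(delta_f + f_m)
= 2*(176 + 6) kHz = 364 kHz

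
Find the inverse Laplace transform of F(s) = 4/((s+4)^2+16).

Standard pair: w/((s+a)^2+w^2) <-> e^(-at)*sin(wt)*u(t)
With a=4, w=4: f(t) = e^(-4t)*sin(4t)*u(t)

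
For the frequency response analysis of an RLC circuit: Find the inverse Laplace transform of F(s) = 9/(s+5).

Standard pair: k/(s+a) <-> k*e^(-at)*u(t)
With k=9, a=5: f(t) = 9*e^(-5t)*u(t)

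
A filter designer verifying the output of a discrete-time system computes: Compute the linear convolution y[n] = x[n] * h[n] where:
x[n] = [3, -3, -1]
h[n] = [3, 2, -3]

y[n] = sum_k x[k]*h[n-k]. Output length = len(x) + len(h) - 1 = 3 + 3 - 1 = 5.
y[0] = 3*3 = 9
y[1] = -3*3 + 3*2 = -3
y[2] = -1*3 + -3*2 + 3*-3 = -18
y[3] = -1*2 + -3*-3 = 7
y[4] = -1*-3 = 3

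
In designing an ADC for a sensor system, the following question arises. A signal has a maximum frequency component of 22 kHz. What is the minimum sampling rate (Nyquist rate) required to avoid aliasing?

By the Nyquist-Shannon sampling theorem,
the minimum sampling rate (Nyquist rate) must be at least 2 * f_max.
Nyquist rate = 2 * 22 kHz = 44 kHz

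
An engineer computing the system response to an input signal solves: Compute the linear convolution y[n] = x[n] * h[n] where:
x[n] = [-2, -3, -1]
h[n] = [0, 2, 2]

y[n] = sum_k x[k]*h[n-k]. Output length = len(x) + len(h) - 1 = 3 + 3 - 1 = 5.
y[0] = -2*0 = 0
y[1] = -3*0 + -2*2 = -4
y[2] = -1*0 + -3*2 + -2*2 = -10
y[3] = -1*2 + -3*2 = -8
y[4] = -1*2 = -2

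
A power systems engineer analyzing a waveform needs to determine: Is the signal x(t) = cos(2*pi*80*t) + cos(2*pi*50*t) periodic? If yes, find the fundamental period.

f1 = 80 Hz, f2 = 50 Hz
Period T1 = 1/80, T2 = 1/50
Ratio T1/T2 = 50/80, which is rational.
The signal is periodic with fundamental period T = 1/GCD(80,50) = 1/10 s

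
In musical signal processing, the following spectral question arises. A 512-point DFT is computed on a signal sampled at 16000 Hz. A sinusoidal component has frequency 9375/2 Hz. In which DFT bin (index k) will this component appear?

DFT frequency resolution = f_s/N = 16000/512 = 125/4 Hz
Bin index k = f_signal / resolution = 9375/2 / 125/4 = 150
The signal frequency 9375/2 Hz falls in DFT bin k = 150.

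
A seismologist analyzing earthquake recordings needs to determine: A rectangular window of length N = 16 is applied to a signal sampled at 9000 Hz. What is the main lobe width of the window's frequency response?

For a rectangular window of length N,
the main lobe width in frequency is 2*f_s/N.
= 2*9000/16 = 1125 Hz
This determines the minimum frequency separation for resolving two sinusoids.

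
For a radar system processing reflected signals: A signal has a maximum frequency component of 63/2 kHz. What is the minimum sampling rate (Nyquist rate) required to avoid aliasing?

By the Nyquist-Shannon sampling theorem,
the minimum sampling rate (Nyquist rate) must be at least 2 * f_max.
Nyquist rate = 2 * 63/2 kHz = 63 kHz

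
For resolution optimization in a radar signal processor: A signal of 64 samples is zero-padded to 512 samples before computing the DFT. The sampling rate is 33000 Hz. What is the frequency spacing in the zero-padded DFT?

Original DFT: N = 64, resolution = f_s/N = 33000/64 = 4125/8 Hz
Zero-padded DFT: N = 512, resolution = f_s/N = 33000/512 = 4125/64 Hz
Zero-padding interpolates the spectrum (finer frequency grid)
but does NOT improve the true spectral resolution (ability to resolve close frequencies).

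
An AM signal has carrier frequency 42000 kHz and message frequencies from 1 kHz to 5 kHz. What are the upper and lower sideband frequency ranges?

Upper sideband (USB) = fc + [fm_low, fm_high] = 42000 + [1, 5] = [42001, 42005] kHz
Lower sideband (LSB) = fc - [fm_high, fm_low] = 42000 - [5, 1] = [41995, 41999] kHz
Total occupied spectrum: 41995 kHz to 42005 kHz (plus carrier at 42000 kHz)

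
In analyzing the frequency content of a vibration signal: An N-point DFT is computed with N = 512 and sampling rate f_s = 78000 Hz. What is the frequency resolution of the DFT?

DFT frequency resolution = f_s / N
= 78000 / 512 = 4875/32 Hz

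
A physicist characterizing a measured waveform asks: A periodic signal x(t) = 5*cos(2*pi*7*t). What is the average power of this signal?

Average power of A*cos(wt) is A^2/2.
P = 5^2 / 2 = 25/2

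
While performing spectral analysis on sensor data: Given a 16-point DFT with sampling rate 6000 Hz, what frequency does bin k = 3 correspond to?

The frequency of DFT bin k is: f_k = k * f_s / N
f_3 = 3 * 6000 / 16 = 1125 Hz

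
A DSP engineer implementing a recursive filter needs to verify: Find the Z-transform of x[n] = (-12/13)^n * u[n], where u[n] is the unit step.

The Z-transform of a^n * u[n] is z/(z-a) for |z| > |a|.
Here a = -12/13, so X(z) = z/(z - (-12/13)) = 13z/(13z + 12)
ROC: |z| > 12/13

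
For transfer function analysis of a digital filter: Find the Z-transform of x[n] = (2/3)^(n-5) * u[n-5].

Time-shifting property: if X(z) = Z{x[n]}, then Z{x[n-d]} = z^(-d) * X(z)
X(z) = z/(z - 2/3) for x[n] = (2/3)^n * u[n]
Z{x[n-5]} = z^(-5) * z/(z - 2/3) = z^(-4)/(z - 2/3)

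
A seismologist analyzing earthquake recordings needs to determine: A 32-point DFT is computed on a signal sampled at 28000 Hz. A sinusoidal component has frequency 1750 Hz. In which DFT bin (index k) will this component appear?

DFT frequency resolution = f_s/N = 28000/32 = 875 Hz
Bin index k = f_signal / resolution = 1750 / 875 = 2
The signal frequency 1750 Hz falls in DFT bin k = 2.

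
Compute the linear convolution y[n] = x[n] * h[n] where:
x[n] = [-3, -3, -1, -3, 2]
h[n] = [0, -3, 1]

y[n] = sum_k x[k]*h[n-k]. Output length = len(x) + len(h) - 1 = 5 + 3 - 1 = 7.
y[0] = -3*0 = 0
y[1] = -3*0 + -3*-3 = 9
y[2] = -1*0 + -3*-3 + -3*1 = 6
y[3] = -3*0 + -1*-3 + -3*1 = 0
y[4] = 2*0 + -3*-3 + -1*1 = 8
y[5] = 2*-3 + -3*1 = -9
y[6] = 2*1 = 2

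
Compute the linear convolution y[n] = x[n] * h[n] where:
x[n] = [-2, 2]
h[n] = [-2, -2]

y[n] = sum_k x[k]*h[n-k]. Output length = len(x) + len(h) - 1 = 2 + 2 - 1 = 3.
y[0] = -2*-2 = 4
y[1] = 2*-2 + -2*-2 = 0
y[2] = 2*-2 = -4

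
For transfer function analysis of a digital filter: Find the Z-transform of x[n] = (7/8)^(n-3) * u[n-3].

Time-shifting property: if X(z) = Z{x[n]}, then Z{x[n-d]} = z^(-d) * X(z)
X(z) = z/(z - 7/8) for x[n] = (7/8)^n * u[n]
Z{x[n-3]} = z^(-3) * z/(z - 7/8) = z^(-2)/(z - 7/8)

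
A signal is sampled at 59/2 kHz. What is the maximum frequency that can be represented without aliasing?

The maximum frequency that can be represented without aliasing
is the Nyquist frequency: f_max = f_s / 2 = 59/2 kHz / 2 = 59/4 kHz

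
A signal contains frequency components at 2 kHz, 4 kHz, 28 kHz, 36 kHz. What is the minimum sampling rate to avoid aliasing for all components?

The highest frequency component is f_max = 36 kHz.
Nyquist rate = 2 * f_max = 2 * 36 kHz = 72 kHz.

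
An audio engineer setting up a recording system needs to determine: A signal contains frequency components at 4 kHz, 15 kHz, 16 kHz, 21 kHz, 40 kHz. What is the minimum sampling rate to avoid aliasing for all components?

The highest frequency component is f_max = 40 kHz.
Nyquist rate = 2 * f_max = 2 * 40 kHz = 80 kHz.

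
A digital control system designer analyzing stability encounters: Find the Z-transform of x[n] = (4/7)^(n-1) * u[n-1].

Time-shifting property: if X(z) = Z{x[n]}, then Z{x[n-d]} = z^(-d) * X(z)
X(z) = z/(z - 4/7) for x[n] = (4/7)^n * u[n]
Z{x[n-1]} = z^(-1) * z/(z - 4/7) = 1/(z - 4/7)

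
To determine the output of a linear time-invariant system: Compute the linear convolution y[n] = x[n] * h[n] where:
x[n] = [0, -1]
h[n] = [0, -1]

y[n] = sum_k x[k]*h[n-k]. Output length = len(x) + len(h) - 1 = 2 + 2 - 1 = 3.
y[0] = 0*0 = 0
y[1] = -1*0 + 0*-1 = 0
y[2] = -1*-1 = 1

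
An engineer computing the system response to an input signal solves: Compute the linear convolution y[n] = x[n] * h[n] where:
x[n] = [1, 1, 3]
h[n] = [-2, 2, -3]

y[n] = sum_k x[k]*h[n-k]. Output length = len(x) + len(h) - 1 = 3 + 3 - 1 = 5.
y[0] = 1*-2 = -2
y[1] = 1*-2 + 1*2 = 0
y[2] = 3*-2 + 1*2 + 1*-3 = -7
y[3] = 3*2 + 1*-3 = 3
y[4] = 3*-3 = -9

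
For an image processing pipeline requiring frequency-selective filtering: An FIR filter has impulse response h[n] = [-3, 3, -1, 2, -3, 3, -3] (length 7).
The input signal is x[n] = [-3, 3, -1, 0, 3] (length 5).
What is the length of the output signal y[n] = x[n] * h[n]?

For linear convolution, the output length is:
len(y) = len(x) + len(h) - 1 = 5 + 7 - 1 = 11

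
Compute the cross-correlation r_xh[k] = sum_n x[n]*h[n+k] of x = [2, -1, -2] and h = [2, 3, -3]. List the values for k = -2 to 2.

Both sequences indexed from 0 and zero outside their support.
Lags with overlap: k = -2 to 2.
  r_xh[-2] = x[2]*h[0] = -4
  r_xh[-1] = x[1]*h[0] + x[2]*h[1] = -8
  r_xh[0] = x[0]*h[0] + x[1]*h[1] + x[2]*h[2] = 7
  r_xh[1] = x[0]*h[1] + x[1]*h[2] = 9
  r_xh[2] = x[0]*h[2] = -6
r_xh = [-4, -8, 7, 9, -6] (for k = -2, ..., 2)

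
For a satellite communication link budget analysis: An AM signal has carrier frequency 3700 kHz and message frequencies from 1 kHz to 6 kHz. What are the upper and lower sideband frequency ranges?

Upper sideband (USB) = fc + [fm_low, fm_high] = 3700 + [1, 6] = [3701, 3706] kHz
Lower sideband (LSB) = fc - [fm_high, fm_low] = 3700 - [6, 1] = [3694, 3699] kHz
Total occupied spectrum: 3694 kHz to 3706 kHz (plus carrier at 3700 kHz)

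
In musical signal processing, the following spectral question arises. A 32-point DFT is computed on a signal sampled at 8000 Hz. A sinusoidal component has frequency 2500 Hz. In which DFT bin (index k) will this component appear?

DFT frequency resolution = f_s/N = 8000/32 = 250 Hz
Bin index k = f_signal / resolution = 2500 / 250 = 10
The signal frequency 2500 Hz falls in DFT bin k = 10.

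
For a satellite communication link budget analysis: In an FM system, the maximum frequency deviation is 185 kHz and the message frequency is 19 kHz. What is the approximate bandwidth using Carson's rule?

Carson's rule: BW = 2*(delta_f + f_m)
= 2*(185 + 19) kHz = 408 kHz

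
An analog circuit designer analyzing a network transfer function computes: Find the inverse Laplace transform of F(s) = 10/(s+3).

Standard pair: k/(s+a) <-> k*e^(-at)*u(t)
With k=10, a=3: f(t) = 10*e^(-3t)*u(t)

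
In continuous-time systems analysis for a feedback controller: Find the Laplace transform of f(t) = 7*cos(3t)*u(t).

Standard pair: cos(wt)*u(t) <-> s/(s^2+w^2)
With w = 3: L{7*cos(3t)*u(t)} = 7s/(s^2+9)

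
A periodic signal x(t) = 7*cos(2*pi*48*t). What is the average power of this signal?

Average power of A*cos(wt) is A^2/2.
P = 7^2 / 2 = 49/2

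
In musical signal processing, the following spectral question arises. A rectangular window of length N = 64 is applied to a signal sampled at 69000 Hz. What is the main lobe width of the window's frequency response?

For a rectangular window of length N,
the main lobe width in frequency is 2*f_s/N.
= 2*69000/64 = 8625/4 Hz
This determines the minimum frequency separation for resolving two sinusoids.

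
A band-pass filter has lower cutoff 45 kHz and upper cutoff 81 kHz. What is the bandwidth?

Bandwidth = f_high - f_low
= 81 kHz - 45 kHz = 36 kHz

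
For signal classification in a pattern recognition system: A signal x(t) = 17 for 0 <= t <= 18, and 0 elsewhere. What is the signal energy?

Energy = integral of |x(t)|^2 dt over the signal duration
= 17^2 * 18 = 289 * 18 = 5202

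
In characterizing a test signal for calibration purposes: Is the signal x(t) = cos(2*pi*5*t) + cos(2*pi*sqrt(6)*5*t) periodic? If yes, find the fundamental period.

f1 = 5 Hz, f2 = 5*sqrt(6) Hz
Ratio f2/f1 = sqrt(6), which is irrational.
Since the frequency ratio is irrational, no common period exists.
The signal is not periodic.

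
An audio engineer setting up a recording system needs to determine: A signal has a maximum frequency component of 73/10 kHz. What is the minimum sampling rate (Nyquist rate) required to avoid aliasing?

By the Nyquist-Shannon sampling theorem,
the minimum sampling rate (Nyquist rate) must be at least 2 * f_max.
Nyquist rate = 2 * 73/10 kHz = 73/5 kHz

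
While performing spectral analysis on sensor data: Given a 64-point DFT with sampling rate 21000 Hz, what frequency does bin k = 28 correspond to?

The frequency of DFT bin k is: f_k = k * f_s / N
f_28 = 28 * 21000 / 64 = 18375/2 Hz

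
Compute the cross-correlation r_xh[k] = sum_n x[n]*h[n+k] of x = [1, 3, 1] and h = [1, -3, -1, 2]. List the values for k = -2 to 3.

Both sequences indexed from 0 and zero outside their support.
Lags with overlap: k = -2 to 3.
  r_xh[-2] = x[2]*h[0] = 1
  r_xh[-1] = x[1]*h[0] + x[2]*h[1] = 0
  r_xh[0] = x[0]*h[0] + x[1]*h[1] + x[2]*h[2] = -9
  r_xh[1] = x[0]*h[1] + x[1]*h[2] + x[2]*h[3] = -4
  r_xh[2] = x[0]*h[2] + x[1]*h[3] = 5
  r_xh[3] = x[0]*h[3] = 2
r_xh = [1, 0, -9, -4, 5, 2] (for k = -2, ..., 3)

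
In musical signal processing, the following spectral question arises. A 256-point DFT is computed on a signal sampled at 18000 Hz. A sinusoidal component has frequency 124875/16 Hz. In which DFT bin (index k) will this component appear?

DFT frequency resolution = f_s/N = 18000/256 = 1125/16 Hz
Bin index k = f_signal / resolution = 124875/16 / 1125/16 = 111
The signal frequency 124875/16 Hz falls in DFT bin k = 111.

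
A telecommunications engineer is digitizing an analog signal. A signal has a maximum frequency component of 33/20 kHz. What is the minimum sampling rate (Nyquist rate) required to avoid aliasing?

By the Nyquist-Shannon sampling theorem,
the minimum sampling rate (Nyquist rate) must be at least 2 * f_max.
Nyquist rate = 2 * 33/20 kHz = 33/10 kHz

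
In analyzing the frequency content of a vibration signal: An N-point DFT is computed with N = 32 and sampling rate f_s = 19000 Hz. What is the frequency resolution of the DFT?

DFT frequency resolution = f_s / N
= 19000 / 32 = 2375/4 Hz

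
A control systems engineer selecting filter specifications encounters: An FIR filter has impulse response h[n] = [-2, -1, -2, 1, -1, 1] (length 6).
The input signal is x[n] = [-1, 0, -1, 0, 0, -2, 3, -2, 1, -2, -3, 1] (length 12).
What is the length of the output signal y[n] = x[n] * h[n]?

For linear convolution, the output length is:
len(y) = len(x) + len(h) - 1 = 12 + 6 - 1 = 17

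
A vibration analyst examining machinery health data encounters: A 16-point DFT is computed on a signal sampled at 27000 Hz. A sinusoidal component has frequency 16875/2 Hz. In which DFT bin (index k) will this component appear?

DFT frequency resolution = f_s/N = 27000/16 = 3375/2 Hz
Bin index k = f_signal / resolution = 16875/2 / 3375/2 = 5
The signal frequency 16875/2 Hz falls in DFT bin k = 5.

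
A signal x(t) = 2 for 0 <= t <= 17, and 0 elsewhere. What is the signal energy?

Energy = integral of |x(t)|^2 dt over the signal duration
= 2^2 * 17 = 4 * 17 = 68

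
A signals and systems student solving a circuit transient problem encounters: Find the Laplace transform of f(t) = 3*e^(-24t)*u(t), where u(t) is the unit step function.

Standard Laplace transform pair:
e^(-at)*u(t) <-> 1/(s+a)
With a = 24: L{3*e^(-24t)*u(t)} = 3/(s+24), ROC: Re(s) > -24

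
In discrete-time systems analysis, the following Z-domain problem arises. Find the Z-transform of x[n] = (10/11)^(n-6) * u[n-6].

Time-shifting property: if X(z) = Z{x[n]}, then Z{x[n-d]} = z^(-d) * X(z)
X(z) = z/(z - 10/11) for x[n] = (10/11)^n * u[n]
Z{x[n-6]} = z^(-6) * z/(z - 10/11) = z^(-5)/(z - 10/11)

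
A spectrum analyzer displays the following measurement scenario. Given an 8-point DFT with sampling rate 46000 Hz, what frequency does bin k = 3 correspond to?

The frequency of DFT bin k is: f_k = k * f_s / N
f_3 = 3 * 46000 / 8 = 17250 Hz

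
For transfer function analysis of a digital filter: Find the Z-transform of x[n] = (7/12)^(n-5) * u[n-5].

Time-shifting property: if X(z) = Z{x[n]}, then Z{x[n-d]} = z^(-d) * X(z)
X(z) = z/(z - 7/12) for x[n] = (7/12)^n * u[n]
Z{x[n-5]} = z^(-5) * z/(z - 7/12) = z^(-4)/(z - 7/12)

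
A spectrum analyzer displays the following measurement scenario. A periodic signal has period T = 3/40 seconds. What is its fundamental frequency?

The fundamental frequency is the reciprocal of the period.
f = 1/T = 1/(3/40) = 40/3 Hz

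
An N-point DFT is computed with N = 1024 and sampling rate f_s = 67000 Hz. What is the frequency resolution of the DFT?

DFT frequency resolution = f_s / N
= 67000 / 1024 = 8375/128 Hz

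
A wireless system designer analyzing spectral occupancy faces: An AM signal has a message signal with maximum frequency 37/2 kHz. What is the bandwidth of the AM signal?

In AM (double-sideband), the bandwidth is twice the message frequency.
BW = 2 * f_m = 2 * 37/2 kHz = 37 kHz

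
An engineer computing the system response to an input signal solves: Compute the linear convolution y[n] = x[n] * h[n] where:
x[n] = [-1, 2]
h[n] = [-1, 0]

y[n] = sum_k x[k]*h[n-k]. Output length = len(x) + len(h) - 1 = 2 + 2 - 1 = 3.
y[0] = -1*-1 = 1
y[1] = 2*-1 + -1*0 = -2
y[2] = 2*0 = 0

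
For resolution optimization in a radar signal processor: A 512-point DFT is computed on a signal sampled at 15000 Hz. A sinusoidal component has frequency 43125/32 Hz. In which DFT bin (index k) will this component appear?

DFT frequency resolution = f_s/N = 15000/512 = 1875/64 Hz
Bin index k = f_signal / resolution = 43125/32 / 1875/64 = 46
The signal frequency 43125/32 Hz falls in DFT bin k = 46.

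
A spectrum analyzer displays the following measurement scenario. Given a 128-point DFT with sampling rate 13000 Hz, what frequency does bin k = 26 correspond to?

The frequency of DFT bin k is: f_k = k * f_s / N
f_26 = 26 * 13000 / 128 = 21125/8 Hz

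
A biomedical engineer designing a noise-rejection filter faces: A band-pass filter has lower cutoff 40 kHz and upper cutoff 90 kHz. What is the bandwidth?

Bandwidth = f_high - f_low
= 90 kHz - 40 kHz = 50 kHz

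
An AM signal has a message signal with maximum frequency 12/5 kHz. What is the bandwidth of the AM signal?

In AM (double-sideband), the bandwidth is twice the message frequency.
BW = 2 * f_m = 2 * 12/5 kHz = 24/5 kHz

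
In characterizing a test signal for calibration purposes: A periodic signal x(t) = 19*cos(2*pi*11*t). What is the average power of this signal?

Average power of A*cos(wt) is A^2/2.
P = 19^2 / 2 = 361/2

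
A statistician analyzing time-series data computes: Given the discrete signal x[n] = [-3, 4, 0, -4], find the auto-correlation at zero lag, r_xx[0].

The auto-correlation at zero lag r_xx[0] equals the signal energy.
r_xx[0] = sum of x[n]^2 = (-3)^2 + 4^2 + 0^2 + (-4)^2
= 9 + 16 + 0 + 16 = 41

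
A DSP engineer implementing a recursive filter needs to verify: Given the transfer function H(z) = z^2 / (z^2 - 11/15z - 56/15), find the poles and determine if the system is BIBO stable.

Poles are roots of the denominator: z^2 - 11/15z - 56/15 = 0.
Quadratic formula: z = [-(-11/15) +/- sqrt((-11/15)^2 - 4*(-56/15))] / 2
Discriminant = 121/225 + 224/15 = 3481/225; sqrt = 59/15.
z = (11/15 +/- 59/15) / 2 => z = 7/3 or z = -8/5.
|p1| = 7/3, |p2| = 8/5.
For BIBO stability, all poles must lie inside the unit circle (|p| < 1).
System is UNSTABLE since at least one |p| >= 1.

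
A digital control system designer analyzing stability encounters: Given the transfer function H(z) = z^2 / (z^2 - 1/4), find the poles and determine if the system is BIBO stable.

Poles are roots of the denominator: z^2 - 1/4 = 0.
Quadratic formula: z = [-(0) +/- sqrt((0)^2 - 4*(-1/4))] / 2
Discriminant = 0 + 1 = 1; sqrt = 1.
z = (0 +/- 1) / 2 => z = 1/2 or z = -1/2.
|p1| = 1/2, |p2| = 1/2.
For BIBO stability, all poles must lie inside the unit circle (|p| < 1).
System is STABLE since both |p| < 1.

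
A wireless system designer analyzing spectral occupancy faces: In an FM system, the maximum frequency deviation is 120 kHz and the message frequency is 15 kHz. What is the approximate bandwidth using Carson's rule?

Carson's rule: BW = 2*(delta_f + f_m)
= 2*(120 + 15) kHz = 270 kHz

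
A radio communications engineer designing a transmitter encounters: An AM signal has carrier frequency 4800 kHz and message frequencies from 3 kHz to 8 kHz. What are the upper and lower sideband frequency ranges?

Upper sideband (USB) = fc + [fm_low, fm_high] = 4800 + [3, 8] = [4803, 4808] kHz
Lower sideband (LSB) = fc - [fm_high, fm_low] = 4800 - [8, 3] = [4792, 4797] kHz
Total occupied spectrum: 4792 kHz to 4808 kHz (plus carrier at 4800 kHz)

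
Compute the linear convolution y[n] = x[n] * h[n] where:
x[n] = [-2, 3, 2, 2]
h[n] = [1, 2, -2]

y[n] = sum_k x[k]*h[n-k]. Output length = len(x) + len(h) - 1 = 4 + 3 - 1 = 6.
y[0] = -2*1 = -2
y[1] = 3*1 + -2*2 = -1
y[2] = 2*1 + 3*2 + -2*-2 = 12
y[3] = 2*1 + 2*2 + 3*-2 = 0
y[4] = 2*2 + 2*-2 = 0
y[5] = 2*-2 = -4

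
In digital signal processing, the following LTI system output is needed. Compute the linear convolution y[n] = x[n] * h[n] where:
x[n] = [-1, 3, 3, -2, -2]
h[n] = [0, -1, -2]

y[n] = sum_k x[k]*h[n-k]. Output length = len(x) + len(h) - 1 = 5 + 3 - 1 = 7.
y[0] = -1*0 = 0
y[1] = 3*0 + -1*-1 = 1
y[2] = 3*0 + 3*-1 + -1*-2 = -1
y[3] = -2*0 + 3*-1 + 3*-2 = -9
y[4] = -2*0 + -2*-1 + 3*-2 = -4
y[5] = -2*-1 + -2*-2 = 6
y[6] = -2*-2 = 4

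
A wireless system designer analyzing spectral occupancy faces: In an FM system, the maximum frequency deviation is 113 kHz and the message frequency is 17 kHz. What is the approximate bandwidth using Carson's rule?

Carson's rule: BW = 2*(delta_f + f_m)
= 2*(113 + 17) kHz = 260 kHz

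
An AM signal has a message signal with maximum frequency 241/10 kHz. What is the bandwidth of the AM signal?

In AM (double-sideband), the bandwidth is twice the message frequency.
BW = 2 * f_m = 2 * 241/10 kHz = 241/5 kHz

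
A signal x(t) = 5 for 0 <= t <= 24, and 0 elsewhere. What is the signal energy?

Energy = integral of |x(t)|^2 dt over the signal duration
= 5^2 * 24 = 25 * 24 = 600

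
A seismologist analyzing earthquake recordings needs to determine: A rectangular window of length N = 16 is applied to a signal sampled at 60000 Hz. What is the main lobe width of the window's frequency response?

For a rectangular window of length N,
the main lobe width in frequency is 2*f_s/N.
= 2*60000/16 = 7500 Hz
This determines the minimum frequency separation for resolving two sinusoids.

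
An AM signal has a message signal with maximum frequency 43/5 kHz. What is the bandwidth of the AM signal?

In AM (double-sideband), the bandwidth is twice the message frequency.
BW = 2 * f_m = 2 * 43/5 kHz = 86/5 kHz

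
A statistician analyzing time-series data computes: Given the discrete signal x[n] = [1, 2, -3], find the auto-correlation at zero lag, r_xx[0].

The auto-correlation at zero lag r_xx[0] equals the signal energy.
r_xx[0] = sum of x[n]^2 = 1^2 + 2^2 + (-3)^2
= 1 + 4 + 9 = 14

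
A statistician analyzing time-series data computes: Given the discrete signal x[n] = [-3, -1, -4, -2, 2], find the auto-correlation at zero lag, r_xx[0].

The auto-correlation at zero lag r_xx[0] equals the signal energy.
r_xx[0] = sum of x[n]^2 = (-3)^2 + (-1)^2 + (-4)^2 + (-2)^2 + 2^2
= 9 + 1 + 16 + 4 + 4 = 34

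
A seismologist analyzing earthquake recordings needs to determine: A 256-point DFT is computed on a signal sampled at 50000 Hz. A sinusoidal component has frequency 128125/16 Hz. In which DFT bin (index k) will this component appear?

DFT frequency resolution = f_s/N = 50000/256 = 3125/16 Hz
Bin index k = f_signal / resolution = 128125/16 / 3125/16 = 41
The signal frequency 128125/16 Hz falls in DFT bin k = 41.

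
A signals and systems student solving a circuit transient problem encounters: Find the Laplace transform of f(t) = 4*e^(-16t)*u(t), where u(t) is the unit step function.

Standard Laplace transform pair:
e^(-at)*u(t) <-> 1/(s+a)
With a = 16: L{4*e^(-16t)*u(t)} = 4/(s+16), ROC: Re(s) > -16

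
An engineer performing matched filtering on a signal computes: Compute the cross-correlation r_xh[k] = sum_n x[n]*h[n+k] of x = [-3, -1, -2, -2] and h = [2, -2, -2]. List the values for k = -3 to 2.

Both sequences indexed from 0 and zero outside their support.
Lags with overlap: k = -3 to 2.
  r_xh[-3] = x[3]*h[0] = -4
  r_xh[-2] = x[2]*h[0] + x[3]*h[1] = 0
  r_xh[-1] = x[1]*h[0] + x[2]*h[1] + x[3]*h[2] = 6
  r_xh[0] = x[0]*h[0] + x[1]*h[1] + x[2]*h[2] = 0
  r_xh[1] = x[0]*h[1] + x[1]*h[2] = 8
  r_xh[2] = x[0]*h[2] = 6
r_xh = [-4, 0, 6, 0, 8, 6] (for k = -3, ..., 2)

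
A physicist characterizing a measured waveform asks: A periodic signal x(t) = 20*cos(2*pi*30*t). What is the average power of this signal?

Average power of A*cos(wt) is A^2/2.
P = 20^2 / 2 = 400/2 = 200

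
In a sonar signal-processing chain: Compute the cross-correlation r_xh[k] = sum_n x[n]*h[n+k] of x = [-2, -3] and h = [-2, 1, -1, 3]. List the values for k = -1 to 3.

Both sequences indexed from 0 and zero outside their support.
Lags with overlap: k = -1 to 3.
  r_xh[-1] = x[1]*h[0] = 6
  r_xh[0] = x[0]*h[0] + x[1]*h[1] = 1
  r_xh[1] = x[0]*h[1] + x[1]*h[2] = 1
  r_xh[2] = x[0]*h[2] + x[1]*h[3] = -7
  r_xh[3] = x[0]*h[3] = -6
r_xh = [6, 1, 1, -7, -6] (for k = -1, ..., 3)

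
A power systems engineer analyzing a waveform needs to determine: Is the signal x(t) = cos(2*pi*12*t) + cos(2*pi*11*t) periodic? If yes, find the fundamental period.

f1 = 12 Hz, f2 = 11 Hz
Period T1 = 1/12, T2 = 1/11
Ratio T1/T2 = 11/12, which is rational.
The signal is periodic with fundamental period T = 1/GCD(12,11) = 1 s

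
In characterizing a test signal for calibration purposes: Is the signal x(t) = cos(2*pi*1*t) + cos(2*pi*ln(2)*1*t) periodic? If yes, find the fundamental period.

f1 = 1 Hz, f2 = 1*ln(2) Hz
Ratio f2/f1 = ln(2), which is irrational.
Since the frequency ratio is irrational, no common period exists.
The signal is not periodic.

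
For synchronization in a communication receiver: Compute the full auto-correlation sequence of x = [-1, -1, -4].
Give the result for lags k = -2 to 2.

r_xx[k] = sum_m x[m]*x[m+k], indexed from 0, for k = -2 to 2:
  r_xx[-2] = x[2]*x[0] = 4
  r_xx[-1] = x[1]*x[0] + x[2]*x[1] = 5
  r_xx[0] = x[0]*x[0] + x[1]*x[1] + x[2]*x[2] = 18
  r_xx[1] = x[0]*x[1] + x[1]*x[2] = 5
  r_xx[2] = x[0]*x[2] = 4
r_xx = [4, 5, 18, 5, 4]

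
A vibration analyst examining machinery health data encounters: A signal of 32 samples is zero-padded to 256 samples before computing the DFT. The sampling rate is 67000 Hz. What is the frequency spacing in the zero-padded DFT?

Original DFT: N = 32, resolution = f_s/N = 67000/32 = 8375/4 Hz
Zero-padded DFT: N = 256, resolution = f_s/N = 67000/256 = 8375/32 Hz
Zero-padding interpolates the spectrum (finer frequency grid)
but does NOT improve the true spectral resolution (ability to resolve close frequencies).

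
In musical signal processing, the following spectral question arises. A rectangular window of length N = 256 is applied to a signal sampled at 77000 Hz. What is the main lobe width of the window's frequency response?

For a rectangular window of length N,
the main lobe width in frequency is 2*f_s/N.
= 2*77000/256 = 9625/16 Hz
This determines the minimum frequency separation for resolving two sinusoids.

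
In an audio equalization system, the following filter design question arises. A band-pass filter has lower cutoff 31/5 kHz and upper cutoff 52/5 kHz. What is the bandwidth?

Bandwidth = f_high - f_low
= 52/5 kHz - 31/5 kHz = 21/5 kHz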